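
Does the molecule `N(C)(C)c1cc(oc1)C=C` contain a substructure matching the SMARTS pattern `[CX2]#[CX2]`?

The pattern [CX2]#[CX2] describes a carbon-carbon triple bond — an alkyne.
The closest candidate here is a vinyl group (-CH=CH2), but the C=C is a double bond; both carbons are CX3, not CX2. No other fragment satisfies the full query, so there is no match.

No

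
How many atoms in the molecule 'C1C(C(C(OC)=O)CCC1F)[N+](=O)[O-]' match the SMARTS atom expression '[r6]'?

6

The query [r6] means: r6 matches atoms in a six-membered ring.
Check the 14 heavy atoms by environment: 6× C (in 6-ring) → match; 1× F (acyclic) → no; 1× N (charge +1, acyclic) → no; 1× O (charge -1, acyclic) → no; 3× O (acyclic) → no; 2× C (acyclic) → no.
That gives 6 matching atoms.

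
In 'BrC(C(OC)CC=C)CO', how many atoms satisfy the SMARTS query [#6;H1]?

3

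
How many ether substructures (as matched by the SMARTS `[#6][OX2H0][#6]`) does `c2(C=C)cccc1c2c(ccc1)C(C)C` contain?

[#6][OX2H0][#6] is the SMARTS for an ether: an aliphatic oxygen bridging two carbons with no H on the oxygen.
No fragment in the molecule satisfies every constraint, giving 0 matches.

0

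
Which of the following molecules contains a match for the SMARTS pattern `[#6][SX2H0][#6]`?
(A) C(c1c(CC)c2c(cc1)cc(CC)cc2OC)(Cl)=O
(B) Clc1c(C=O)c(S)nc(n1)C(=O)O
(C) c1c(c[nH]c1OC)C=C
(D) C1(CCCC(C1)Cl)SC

D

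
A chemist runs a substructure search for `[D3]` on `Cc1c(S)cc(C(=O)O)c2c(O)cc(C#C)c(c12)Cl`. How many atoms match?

The query [D3] means: atom with exactly three heavy-atom neighbours.
Check the 19 heavy atoms by environment: 8× c (aromatic, D3) → match; 2× c (aromatic, D2) → no; 1× S (D1) → no; 1× C (D3) → match; 3× O (D1) → no; 2× C (D1) → no; 1× C (D2) → no; 1× Cl (D1) → no.
Summing the matching environments: 8 + 1 = 9 matching atoms.

9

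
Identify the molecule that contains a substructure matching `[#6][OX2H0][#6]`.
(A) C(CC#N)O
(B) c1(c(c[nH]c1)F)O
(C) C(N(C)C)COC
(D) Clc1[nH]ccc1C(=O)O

C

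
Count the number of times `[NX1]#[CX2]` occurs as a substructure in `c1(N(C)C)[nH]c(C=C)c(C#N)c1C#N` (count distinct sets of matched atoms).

2

[NX1]#[CX2] is the SMARTS for a nitrile: a nitrogen triple-bonded to a two-connected carbon.
The molecule carries 2 separate instances of a nitrile (-C#N) meeting every constraint; each maps to a distinct set of atoms, giving 2 matches.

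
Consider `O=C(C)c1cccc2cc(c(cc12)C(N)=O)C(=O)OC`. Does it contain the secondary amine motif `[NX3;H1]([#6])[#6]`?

The pattern [NX3;H1]([#6])[#6] describes a trivalent nitrogen with one H, bonded to two carbons — a secondary amine.
The closest candidate here is a primary amide (-C(=O)NH2), but the -C(=O)NH2 nitrogen has H2, not H1. No other fragment satisfies the full query, so there is no match.

No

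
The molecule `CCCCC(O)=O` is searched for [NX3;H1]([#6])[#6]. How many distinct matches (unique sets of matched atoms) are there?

0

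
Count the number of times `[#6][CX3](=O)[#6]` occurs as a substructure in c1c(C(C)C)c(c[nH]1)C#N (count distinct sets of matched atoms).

0

[#6][CX3](=O)[#6] is the SMARTS for a ketone: a carbonyl carbon (no H) flanked by two carbons.
No fragment in the molecule satisfies every constraint, giving 0 matches.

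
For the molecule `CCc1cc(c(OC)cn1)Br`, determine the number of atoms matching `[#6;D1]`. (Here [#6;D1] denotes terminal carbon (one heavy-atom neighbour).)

The query [#6;D1] means: carbon bonded to exactly one heavy atom.
Check the 11 heavy atoms by environment: 1× n (aromatic, D2) → no; 3× c (aromatic, D3) → no; 2× c (aromatic, D2) → no; 1× O (D2) → no; 2× C (D1) → match; 1× C (D2) → no; 1× Br (D1) → no.
That gives 2 matching atoms.

2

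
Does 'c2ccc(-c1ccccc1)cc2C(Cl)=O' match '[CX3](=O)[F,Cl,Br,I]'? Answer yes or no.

Yes

The pattern [CX3](=O)[F,Cl,Br,I] describes a carbonyl carbon bonded to a halogen — an acyl halide.
The molecule carries an acyl chloride (-C(=O)Cl), whose atoms satisfy every constraint of the query, so the pattern matches.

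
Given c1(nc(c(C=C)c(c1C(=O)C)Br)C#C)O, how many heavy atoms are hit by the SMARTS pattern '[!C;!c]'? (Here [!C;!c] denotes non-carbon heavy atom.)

4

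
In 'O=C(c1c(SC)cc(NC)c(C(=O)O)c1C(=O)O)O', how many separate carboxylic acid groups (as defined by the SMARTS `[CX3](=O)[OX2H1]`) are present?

[CX3](=O)[OX2H1] is the SMARTS for a carboxylic acid: an sp2 carbon double-bonded to O and single-bonded to an -OH oxygen.
The molecule carries 3 separate instances of a carboxylic acid group (-C(=O)OH) meeting every constraint; each maps to a distinct set of atoms, giving 3 matches.

3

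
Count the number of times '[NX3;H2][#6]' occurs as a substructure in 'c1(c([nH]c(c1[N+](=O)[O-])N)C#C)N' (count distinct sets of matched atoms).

[NX3;H2][#6] is the SMARTS for a primary amine: a trivalent nitrogen with two H attached to carbon.
The molecule carries 2 separate instances of a primary amino group (-NH2) meeting every constraint; each maps to a distinct set of atoms, giving 2 matches.

2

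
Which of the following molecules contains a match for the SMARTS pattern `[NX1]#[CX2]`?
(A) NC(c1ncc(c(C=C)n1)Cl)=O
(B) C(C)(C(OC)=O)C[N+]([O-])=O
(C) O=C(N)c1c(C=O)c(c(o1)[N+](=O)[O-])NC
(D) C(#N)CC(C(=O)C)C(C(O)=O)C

D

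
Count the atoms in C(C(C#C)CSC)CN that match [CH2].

3

The query [CH2] means: aliphatic carbon with exactly two hydrogens.
Check the 9 heavy atoms by environment: 3× C (H2) → match; 2× C (H1) → no; 1× C (H0) → no; 1× N (H2) → no; 1× S (H0) → no; 1× C (H3) → no.
That gives 3 matching atoms.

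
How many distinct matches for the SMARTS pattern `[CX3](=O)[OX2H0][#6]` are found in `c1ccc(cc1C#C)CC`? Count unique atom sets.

0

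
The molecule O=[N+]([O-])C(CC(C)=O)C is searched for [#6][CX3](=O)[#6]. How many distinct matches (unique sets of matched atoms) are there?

[#6][CX3](=O)[#6] is the SMARTS for a ketone: a carbonyl carbon (no H) flanked by two carbons.
Exactly one fragment in the molecule meets all constraints, giving 1 match.

1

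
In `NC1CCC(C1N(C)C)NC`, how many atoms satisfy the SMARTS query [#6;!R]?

3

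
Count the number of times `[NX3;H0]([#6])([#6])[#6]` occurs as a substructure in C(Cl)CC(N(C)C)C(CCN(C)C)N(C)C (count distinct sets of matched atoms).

3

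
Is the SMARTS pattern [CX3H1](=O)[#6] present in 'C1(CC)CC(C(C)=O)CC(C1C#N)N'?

No

The pattern [CX3H1](=O)[#6] describes an sp2 carbon with one H, double-bonded to O and single-bonded to carbon — an aldehyde.
The closest candidate here is an acetyl/ketone group (-C(=O)CH3), but the carbonyl carbon has H0 (two carbon neighbours), not H1. No other fragment satisfies the full query, so there is no match.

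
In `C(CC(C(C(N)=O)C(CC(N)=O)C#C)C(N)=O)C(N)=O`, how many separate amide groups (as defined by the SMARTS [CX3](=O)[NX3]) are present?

4

[CX3](=O)[NX3] is the SMARTS for an amide: a carbonyl carbon bonded to a trivalent nitrogen.
The molecule carries 4 separate instances of a primary amide (-C(=O)NH2) meeting every constraint; each maps to a distinct set of atoms, giving 4 matches.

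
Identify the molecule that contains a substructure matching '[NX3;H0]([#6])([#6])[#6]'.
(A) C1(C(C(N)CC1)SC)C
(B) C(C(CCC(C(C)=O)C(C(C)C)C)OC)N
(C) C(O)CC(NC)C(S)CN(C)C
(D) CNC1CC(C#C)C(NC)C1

C

[NX3;H0]([#6])([#6])[#6] describes a trivalent nitrogen with no H, bonded to three carbons (a tertiary amine).
(A) has a primary amino group (-NH2) but the nitrogen has H2, not H0 with three carbons.
(B) has a primary amino group (-NH2) but the nitrogen has H2, not H0 with three carbons.
(C) contains a dimethylamino group (-N(CH3)2), which satisfies every atom and bond constraint.
(D) has an N-methylamino group (-NHCH3) but the nitrogen still has one H (H1), not H0.
So the answer is (C).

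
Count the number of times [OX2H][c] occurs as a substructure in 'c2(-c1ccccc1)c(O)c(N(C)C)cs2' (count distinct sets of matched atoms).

1

[OX2H][c] is the SMARTS for a phenol: a hydroxyl oxygen attached to an aromatic carbon.
Exactly one fragment in the molecule meets all constraints, giving 1 match.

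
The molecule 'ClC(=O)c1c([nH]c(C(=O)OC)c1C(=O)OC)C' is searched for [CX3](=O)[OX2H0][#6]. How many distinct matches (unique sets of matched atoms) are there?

2

[CX3](=O)[OX2H0][#6] is the SMARTS for an ester: a carbonyl carbon bonded to an oxygen that is itself bonded to carbon (no H on that O).
The molecule carries 2 separate instances of a methyl-ester group (-C(=O)OCH3) meeting every constraint; each maps to a distinct set of atoms, giving 2 matches.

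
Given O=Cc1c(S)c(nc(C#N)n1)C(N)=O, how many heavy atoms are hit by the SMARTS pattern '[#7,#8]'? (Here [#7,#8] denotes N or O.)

6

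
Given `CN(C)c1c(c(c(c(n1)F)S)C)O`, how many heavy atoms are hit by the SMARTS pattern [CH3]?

3

The query [CH3] means: aliphatic carbon with exactly three hydrogens.
Check the 13 heavy atoms by environment: 1× n (aromatic, H0) → no; 5× c (aromatic, H0) → no; 1× S (H1) → no; 1× N (H0) → no; 3× C (H3) → match; 1× F (H0) → no; 1× O (H1) → no.
That gives 3 matching atoms.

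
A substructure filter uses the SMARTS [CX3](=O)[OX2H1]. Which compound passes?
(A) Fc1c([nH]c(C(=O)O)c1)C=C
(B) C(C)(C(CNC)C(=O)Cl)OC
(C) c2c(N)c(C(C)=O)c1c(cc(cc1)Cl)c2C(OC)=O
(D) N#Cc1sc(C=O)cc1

A

[CX3](=O)[OX2H1] describes an sp2 carbon double-bonded to O and single-bonded to an -OH oxygen (a carboxylic acid).
(A) contains a carboxylic acid group (-C(=O)OH), which satisfies every atom and bond constraint.
(B) has an acyl chloride (-C(=O)Cl) but the carbonyl is bonded to Cl, not to an -OH oxygen.
(C) has a methyl-ester group (-C(=O)OCH3) but the singly-bonded O has no H (OX2H0, not OX2H1).
(D) has an aldehyde (-CHO) but there is no singly-bonded oxygen on the carbonyl carbon.
So the answer is (A).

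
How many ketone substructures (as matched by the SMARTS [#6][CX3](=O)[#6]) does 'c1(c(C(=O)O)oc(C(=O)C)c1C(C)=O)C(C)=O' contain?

[#6][CX3](=O)[#6] is the SMARTS for a ketone: a carbonyl carbon (no H) flanked by two carbons.
The molecule carries 3 separate instances of an acetyl/ketone group (-C(=O)CH3) meeting every constraint; each maps to a distinct set of atoms, giving 3 matches.

3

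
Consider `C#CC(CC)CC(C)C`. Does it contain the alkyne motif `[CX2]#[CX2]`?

The pattern [CX2]#[CX2] describes a carbon-carbon triple bond — an alkyne.
The molecule carries an ethynyl group (-C#CH), whose atoms satisfy every constraint of the query, so the pattern matches.

Yes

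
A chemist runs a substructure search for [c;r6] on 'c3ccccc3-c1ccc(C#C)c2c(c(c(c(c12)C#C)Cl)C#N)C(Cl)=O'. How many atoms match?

The query [c;r6] means: aromatic carbon that belongs to a six-membered ring.
Check the 26 heavy atoms by environment: 16× c (aromatic, in 6-ring) → match; 6× C (acyclic) → no; 2× Cl (acyclic) → no; 1× O (acyclic) → no; 1× N (acyclic) → no.
That gives 16 matching atoms.

16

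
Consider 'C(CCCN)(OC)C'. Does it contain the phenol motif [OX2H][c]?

No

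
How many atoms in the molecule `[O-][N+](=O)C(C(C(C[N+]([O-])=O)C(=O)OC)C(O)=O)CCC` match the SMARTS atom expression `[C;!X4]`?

The query [C;!X4] means: aliphatic carbon that does not have four total connections.
Check the 20 heavy atoms by environment: 8× C (X4) → no; 2× N (charge +1, X3) → no; 2× O (charge -1, X1) → no; 4× O (X1) → no; 2× C (X3) → match; 2× O (X2) → no.
That gives 2 matching atoms.

2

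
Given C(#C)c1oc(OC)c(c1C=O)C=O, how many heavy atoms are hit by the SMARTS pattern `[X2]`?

The query [X2] means: any atom with exactly two total connections (bonds + H).
Check the 13 heavy atoms by environment: 1× o (aromatic, X2) → match; 4× c (aromatic, X3) → no; 2× C (X3) → no; 2× O (X1) → no; 2× C (X2) → match; 1× O (X2) → match; 1× C (X4) → no.
Summing the matching environments: 1 + 2 + 1 = 4 matching atoms.

4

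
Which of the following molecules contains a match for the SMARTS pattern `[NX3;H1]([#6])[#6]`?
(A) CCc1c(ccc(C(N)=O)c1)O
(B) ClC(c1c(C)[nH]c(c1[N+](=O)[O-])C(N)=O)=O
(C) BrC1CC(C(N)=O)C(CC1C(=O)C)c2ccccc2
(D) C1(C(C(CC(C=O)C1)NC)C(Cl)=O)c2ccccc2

D

[NX3;H1]([#6])[#6] describes a trivalent nitrogen with one H, bonded to two carbons (a secondary amine).
(A) has a primary amide (-C(=O)NH2) but the -C(=O)NH2 nitrogen has H2, not H1.
(B) has a primary amide (-C(=O)NH2) but the -C(=O)NH2 nitrogen has H2, not H1.
(C) has a primary amide (-C(=O)NH2) but the -C(=O)NH2 nitrogen has H2, not H1.
(D) contains an N-methylamino group (-NHCH3), which satisfies every atom and bond constraint.
So the answer is (D).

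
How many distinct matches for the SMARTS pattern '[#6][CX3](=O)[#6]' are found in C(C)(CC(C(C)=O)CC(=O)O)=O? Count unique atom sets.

[#6][CX3](=O)[#6] is the SMARTS for a ketone: a carbonyl carbon (no H) flanked by two carbons.
The molecule carries 2 separate instances of an acetyl/ketone group (-C(=O)CH3) meeting every constraint; each maps to a distinct set of atoms, giving 2 matches.

2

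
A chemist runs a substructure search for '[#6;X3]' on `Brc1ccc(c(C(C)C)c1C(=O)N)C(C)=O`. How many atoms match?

The query [#6;X3] means: any carbon (aromatic or not) with three total connections.
Check the 16 heavy atoms by environment: 6× c (aromatic, X3) → match; 4× C (X4) → no; 2× C (X3) → match; 2× O (X1) → no; 1× N (X3) → no; 1× Br (X1) → no.
Summing the matching environments: 6 + 2 = 8 matching atoms.

8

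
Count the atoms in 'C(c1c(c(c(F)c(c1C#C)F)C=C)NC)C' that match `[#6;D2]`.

Check the 16 heavy atoms by environment: 6× c (aromatic, D3) → no; 3× C (D2) → match; 4× C (D1) → no; 1× N (D2) → no; 2× F (D1) → no.
That gives 3 matching atoms.

3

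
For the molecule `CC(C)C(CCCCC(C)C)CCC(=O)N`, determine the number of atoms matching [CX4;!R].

The query [CX4;!R] means: aliphatic carbon with four total connections, not in a ring.
Check the 16 heavy atoms by environment: 13× C (X4, acyclic) → match; 1× C (X3, acyclic) → no; 1× O (X1, acyclic) → no; 1× N (X3, acyclic) → no.
That gives 13 matching atoms.

13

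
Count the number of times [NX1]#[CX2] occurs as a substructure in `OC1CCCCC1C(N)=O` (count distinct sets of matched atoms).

[NX1]#[CX2] is the SMARTS for a nitrile: a nitrogen triple-bonded to a two-connected carbon.
The molecule has a primary amide (-C(=O)NH2), but the nitrogen is NX3, not NX1; nothing else fits, so there are 0 matches.

0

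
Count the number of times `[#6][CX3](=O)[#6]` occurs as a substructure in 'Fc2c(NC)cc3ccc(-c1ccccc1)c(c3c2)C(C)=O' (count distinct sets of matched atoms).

[#6][CX3](=O)[#6] is the SMARTS for a ketone: a carbonyl carbon (no H) flanked by two carbons.
Exactly one fragment in the molecule meets all constraints, giving 1 match.

1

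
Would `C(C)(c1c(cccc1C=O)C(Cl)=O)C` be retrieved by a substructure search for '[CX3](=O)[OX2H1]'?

No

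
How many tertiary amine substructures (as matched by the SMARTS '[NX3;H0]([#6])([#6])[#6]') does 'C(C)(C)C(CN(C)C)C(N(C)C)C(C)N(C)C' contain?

3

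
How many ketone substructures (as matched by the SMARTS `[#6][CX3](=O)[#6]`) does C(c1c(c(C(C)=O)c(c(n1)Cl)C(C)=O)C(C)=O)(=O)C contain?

4

[#6][CX3](=O)[#6] is the SMARTS for a ketone: a carbonyl carbon (no H) flanked by two carbons.
The molecule carries 4 separate instances of an acetyl/ketone group (-C(=O)CH3) meeting every constraint; each maps to a distinct set of atoms, giving 4 matches.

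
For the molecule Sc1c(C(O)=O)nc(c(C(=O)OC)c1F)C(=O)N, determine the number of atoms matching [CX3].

3

Check the 18 heavy atoms by environment: 1× n (aromatic, X2) → no; 5× c (aromatic, X3) → no; 1× F (X1) → no; 3× C (X3) → match; 3× O (X1) → no; 2× O (X2) → no; 1× C (X4) → no; 1× N (X3) → no; 1× S (X2) → no.
That gives 3 matching atoms.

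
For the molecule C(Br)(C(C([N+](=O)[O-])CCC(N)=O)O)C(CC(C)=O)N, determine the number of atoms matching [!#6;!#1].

The query [!#6;!#1] means: not carbon and not hydrogen — any heteroatom.
Check the 19 heavy atoms by environment: 10× C → no; 4× O → match; 2× N → match; 1× N (charge +1) → match; 1× O (charge -1) → match; 1× Br → match.
Summing the matching environments: 4 + 2 + 1 + 1 + 1 = 9 matching atoms.

9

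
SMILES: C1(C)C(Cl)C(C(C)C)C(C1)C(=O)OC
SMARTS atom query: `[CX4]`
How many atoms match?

10

The query [CX4] means: C with X4: aliphatic carbon with exactly 4 total connections (bonds + H).
Check the 14 heavy atoms by environment: 10× C (X4) → match; 1× C (X3) → no; 1× O (X1) → no; 1× O (X2) → no; 1× Cl (X1) → no.
That gives 10 matching atoms.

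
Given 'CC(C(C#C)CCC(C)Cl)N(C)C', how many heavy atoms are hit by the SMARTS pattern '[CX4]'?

9

The query [CX4] means: C with X4: aliphatic carbon with exactly 4 total connections (bonds + H).
Check the 13 heavy atoms by environment: 9× C (X4) → match; 1× N (X3) → no; 2× C (X2) → no; 1× Cl (X1) → no.
That gives 9 matching atoms.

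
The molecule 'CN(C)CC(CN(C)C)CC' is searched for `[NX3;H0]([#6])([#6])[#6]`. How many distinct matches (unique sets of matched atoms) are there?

[NX3;H0]([#6])([#6])[#6] is the SMARTS for a tertiary amine: a trivalent nitrogen with no H, bonded to three carbons.
The molecule carries 2 separate instances of a dimethylamino group (-N(CH3)2) meeting every constraint; each maps to a distinct set of atoms, giving 2 matches.

2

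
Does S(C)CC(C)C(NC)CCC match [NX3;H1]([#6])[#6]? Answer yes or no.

The pattern [NX3;H1]([#6])[#6] describes a trivalent nitrogen with one H, bonded to two carbons — a secondary amine.
The molecule carries an N-methylamino group (-NHCH3), whose atoms satisfy every constraint of the query, so the pattern matches.

Yes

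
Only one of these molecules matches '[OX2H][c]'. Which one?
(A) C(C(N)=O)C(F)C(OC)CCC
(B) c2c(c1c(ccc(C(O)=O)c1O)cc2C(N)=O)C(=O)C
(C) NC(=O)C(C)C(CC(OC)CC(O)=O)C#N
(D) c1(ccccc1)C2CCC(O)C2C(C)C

B

[OX2H][c] describes a hydroxyl oxygen attached to an aromatic carbon (a phenol).
(A) has a methoxy ether (-OCH3) but the oxygen has H0, not H1.
(B) contains a hydroxyl group (-OH), which satisfies every atom and bond constraint.
(C) has a methoxy ether (-OCH3) but the oxygen has H0, not H1.
(D) has a hydroxyl group (-OH) but the -OH is on an aliphatic carbon, not an aromatic c.
So the answer is (B).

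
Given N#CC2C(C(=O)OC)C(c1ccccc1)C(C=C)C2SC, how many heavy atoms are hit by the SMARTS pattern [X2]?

Check the 21 heavy atoms by environment: 7× C (X4) → no; 1× S (X2) → match; 1× C (X2) → match; 1× N (X1) → no; 6× c (aromatic, X3) → no; 3× C (X3) → no; 1× O (X1) → no; 1× O (X2) → match.
Summing the matching environments: 1 + 1 + 1 = 3 matching atoms.

3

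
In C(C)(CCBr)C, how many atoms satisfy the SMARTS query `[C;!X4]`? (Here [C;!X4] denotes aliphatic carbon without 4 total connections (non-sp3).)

0

Check the 6 heavy atoms by environment: 5× C (X4) → no; 1× Br (X1) → no.
No environment satisfies the query, so 0 matching atoms.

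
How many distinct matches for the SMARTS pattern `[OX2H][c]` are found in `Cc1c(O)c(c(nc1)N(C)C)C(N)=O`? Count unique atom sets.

1

[OX2H][c] is the SMARTS for a phenol: a hydroxyl oxygen attached to an aromatic carbon.
Exactly one fragment in the molecule meets all constraints, giving 1 match.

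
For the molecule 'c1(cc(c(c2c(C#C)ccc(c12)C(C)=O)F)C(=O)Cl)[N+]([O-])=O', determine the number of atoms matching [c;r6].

Check the 22 heavy atoms by environment: 10× c (aromatic, in 6-ring) → match; 5× C (acyclic) → no; 3× O (acyclic) → no; 1× Cl (acyclic) → no; 1× F (acyclic) → no; 1× N (charge +1, acyclic) → no; 1× O (charge -1, acyclic) → no.
That gives 10 matching atoms.

10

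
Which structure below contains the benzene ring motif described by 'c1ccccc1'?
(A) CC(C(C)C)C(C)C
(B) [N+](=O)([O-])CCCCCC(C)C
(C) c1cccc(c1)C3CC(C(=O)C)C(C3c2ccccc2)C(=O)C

C

c1ccccc1 describes six aromatic carbons in a ring (a benzene ring).
(A) has a methyl group (-CH3) but no six-membered all-carbon aromatic ring is present.
(B) has a methyl group (-CH3) but no six-membered all-carbon aromatic ring is present.
(C) contains a phenyl ring, which satisfies every atom and bond constraint.
So the answer is (C).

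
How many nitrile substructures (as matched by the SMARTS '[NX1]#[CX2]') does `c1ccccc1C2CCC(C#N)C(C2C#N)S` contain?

2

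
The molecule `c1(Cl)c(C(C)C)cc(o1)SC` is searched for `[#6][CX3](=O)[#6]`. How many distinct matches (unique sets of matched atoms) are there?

[#6][CX3](=O)[#6] is the SMARTS for a ketone: a carbonyl carbon (no H) flanked by two carbons.
No fragment in the molecule satisfies every constraint, giving 0 matches.

0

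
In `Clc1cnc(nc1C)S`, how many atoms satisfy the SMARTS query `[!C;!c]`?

4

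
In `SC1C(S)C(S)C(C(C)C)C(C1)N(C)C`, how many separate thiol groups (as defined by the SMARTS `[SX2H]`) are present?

[SX2H] is the SMARTS for a thiol: an aliphatic sulfur with two connections, one being H.
The molecule carries 3 separate instances of a thiol (-SH) meeting every constraint; each maps to a distinct set of atoms, giving 3 matches.

3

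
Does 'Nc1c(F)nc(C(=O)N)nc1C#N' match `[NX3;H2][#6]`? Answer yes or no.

The pattern [NX3;H2][#6] describes a trivalent nitrogen with two H attached to carbon — a primary amine.
The molecule carries a primary amino group (-NH2), whose atoms satisfy every constraint of the query, so the pattern matches.

Yes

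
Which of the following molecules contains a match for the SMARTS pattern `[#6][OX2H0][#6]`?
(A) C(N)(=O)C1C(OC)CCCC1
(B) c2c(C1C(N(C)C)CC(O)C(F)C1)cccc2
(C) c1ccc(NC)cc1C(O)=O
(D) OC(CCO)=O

A

[#6][OX2H0][#6] describes an aliphatic oxygen bridging two carbons with no H on the oxygen (an ether).
(A) contains a methoxy ether (-OCH3), which satisfies every atom and bond constraint.
(B) has a hydroxyl group (-OH) but the oxygen has H1, not H0 bridging two carbons.
(C) has a carboxylic acid group (-C(=O)OH) but the -OH oxygen has H1; the =O is OX1, not OX2.
(D) has a hydroxyl group (-OH) but the oxygen has H1, not H0 bridging two carbons.
So the answer is (A).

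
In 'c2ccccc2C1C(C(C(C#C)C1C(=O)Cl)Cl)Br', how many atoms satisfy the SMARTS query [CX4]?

5

The query [CX4] means: C with X4: aliphatic carbon with exactly 4 total connections (bonds + H).
Check the 18 heavy atoms by environment: 5× C (X4) → match; 6× c (aromatic, X3) → no; 1× Br (X1) → no; 2× C (X2) → no; 1× C (X3) → no; 1× O (X1) → no; 2× Cl (X1) → no.
That gives 5 matching atoms.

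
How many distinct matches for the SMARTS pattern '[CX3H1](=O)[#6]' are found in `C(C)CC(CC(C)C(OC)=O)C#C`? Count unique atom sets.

[CX3H1](=O)[#6] is the SMARTS for an aldehyde: an sp2 carbon with one H, double-bonded to O and single-bonded to carbon.
The molecule has a methyl-ester group (-C(=O)OCH3), but the carbonyl carbon has H0, not H1; nothing else fits, so there are 0 matches.

0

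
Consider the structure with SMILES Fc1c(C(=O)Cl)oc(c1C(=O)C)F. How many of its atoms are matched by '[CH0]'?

2

Check the 13 heavy atoms by environment: 1× o (aromatic, H0) → no; 4× c (aromatic, H0) → no; 2× F (H0) → no; 2× C (H0) → match; 2× O (H0) → no; 1× Cl (H0) → no; 1× C (H3) → no.
That gives 2 matching atoms.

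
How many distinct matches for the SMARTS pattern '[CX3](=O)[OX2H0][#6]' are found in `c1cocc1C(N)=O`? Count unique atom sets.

0

[CX3](=O)[OX2H0][#6] is the SMARTS for an ester: a carbonyl carbon bonded to an oxygen that is itself bonded to carbon (no H on that O).
The molecule has a primary amide (-C(=O)NH2), but the carbonyl is bonded to N, not to an O-C linkage; nothing else fits, so there are 0 matches.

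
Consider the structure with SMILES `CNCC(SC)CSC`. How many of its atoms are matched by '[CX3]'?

0

The query [CX3] means: C with X3: aliphatic carbon with exactly 3 total connections.
Check the 9 heavy atoms by environment: 6× C (X4) → no; 2× S (X2) → no; 1× N (X3) → no.
No environment satisfies the query, so 0 matching atoms.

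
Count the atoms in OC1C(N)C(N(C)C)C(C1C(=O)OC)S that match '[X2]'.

The query [X2] means: any atom with exactly two total connections (bonds + H).
Check the 15 heavy atoms by environment: 8× C (X4) → no; 1× S (X2) → match; 2× O (X2) → match; 2× N (X3) → no; 1× C (X3) → no; 1× O (X1) → no.
Summing the matching environments: 1 + 2 = 3 matching atoms.

3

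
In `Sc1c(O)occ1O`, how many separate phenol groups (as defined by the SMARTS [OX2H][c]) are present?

2

[OX2H][c] is the SMARTS for a phenol: a hydroxyl oxygen attached to an aromatic carbon.
The molecule carries 2 separate instances of a hydroxyl group (-OH) meeting every constraint; each maps to a distinct set of atoms, giving 2 matches.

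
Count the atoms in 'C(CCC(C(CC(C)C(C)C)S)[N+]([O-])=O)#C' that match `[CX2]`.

Check the 16 heavy atoms by environment: 10× C (X4) → no; 1× N (charge +1, X3) → no; 1× O (charge -1, X1) → no; 1× O (X1) → no; 2× C (X2) → match; 1× S (X2) → no.
That gives 2 matching atoms.

2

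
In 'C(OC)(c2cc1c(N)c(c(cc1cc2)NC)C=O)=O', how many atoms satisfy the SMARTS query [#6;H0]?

7

The query [#6;H0] means: any carbon with no attached hydrogen.
Check the 19 heavy atoms by environment: 6× c (aromatic, H0) → match; 4× c (aromatic, H1) → no; 1× C (H0) → match; 3× O (H0) → no; 2× C (H3) → no; 1× C (H1) → no; 1× N (H1) → no; 1× N (H2) → no.
Summing the matching environments: 6 + 1 = 7 matching atoms.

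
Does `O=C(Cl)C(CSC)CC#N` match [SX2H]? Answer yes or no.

No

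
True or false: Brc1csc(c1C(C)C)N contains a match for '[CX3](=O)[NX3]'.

The pattern [CX3](=O)[NX3] describes a carbonyl carbon bonded to a trivalent nitrogen — an amide.
The closest candidate here is a primary amino group (-NH2), but the -NH2 is not attached to a carbonyl carbon. No other fragment satisfies the full query, so there is no match.

False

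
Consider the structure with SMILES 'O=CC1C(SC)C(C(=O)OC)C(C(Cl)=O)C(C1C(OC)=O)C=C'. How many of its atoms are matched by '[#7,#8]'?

6

Check the 23 heavy atoms by environment: 15× C → no; 6× O → match; 1× S → no; 1× Cl → no.
That gives 6 matching atoms.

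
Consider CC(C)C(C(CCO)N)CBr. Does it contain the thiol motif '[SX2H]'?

The pattern [SX2H] describes an aliphatic sulfur with two connections, one being H — a thiol.
The closest candidate here is a hydroxyl group (-OH), but it is an -OH, not an -SH. No other fragment satisfies the full query, so there is no match.

No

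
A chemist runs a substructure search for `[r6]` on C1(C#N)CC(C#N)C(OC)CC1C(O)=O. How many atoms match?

6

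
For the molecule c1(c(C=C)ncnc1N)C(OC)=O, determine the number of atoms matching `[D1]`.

The query [D1] means: atom with exactly one heavy-atom neighbour (degree 1).
Check the 13 heavy atoms by environment: 2× n (aromatic, D2) → no; 1× c (aromatic, D2) → no; 3× c (aromatic, D3) → no; 1× N (D1) → match; 1× C (D3) → no; 1× O (D1) → match; 1× O (D2) → no; 2× C (D1) → match; 1× C (D2) → no.
Summing the matching environments: 1 + 1 + 2 = 4 matching atoms.

4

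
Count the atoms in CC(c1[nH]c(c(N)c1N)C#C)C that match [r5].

5

Check the 12 heavy atoms by environment: 1× n (aromatic, in 5-ring) → match; 4× c (aromatic, in 5-ring) → match; 5× C (acyclic) → no; 2× N (acyclic) → no.
Summing the matching environments: 1 + 4 = 5 matching atoms.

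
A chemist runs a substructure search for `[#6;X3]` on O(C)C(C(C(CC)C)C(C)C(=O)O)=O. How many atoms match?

2

The query [#6;X3] means: any carbon (aromatic or not) with three total connections.
Check the 14 heavy atoms by environment: 8× C (X4) → no; 2× C (X3) → match; 2× O (X1) → no; 2× O (X2) → no.
That gives 2 matching atoms.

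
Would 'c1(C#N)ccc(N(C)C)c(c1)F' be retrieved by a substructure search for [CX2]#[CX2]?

No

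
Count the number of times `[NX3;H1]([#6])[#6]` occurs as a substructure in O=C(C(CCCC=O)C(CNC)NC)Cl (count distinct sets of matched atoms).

2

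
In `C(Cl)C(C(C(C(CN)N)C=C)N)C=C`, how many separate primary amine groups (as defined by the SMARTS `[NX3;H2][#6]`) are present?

[NX3;H2][#6] is the SMARTS for a primary amine: a trivalent nitrogen with two H attached to carbon.
The molecule carries 3 separate instances of a primary amino group (-NH2) meeting every constraint; each maps to a distinct set of atoms, giving 3 matches.

3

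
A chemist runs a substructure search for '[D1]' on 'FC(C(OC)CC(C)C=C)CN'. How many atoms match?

5

The query [D1] means: atom with exactly one heavy-atom neighbour (degree 1).
Check the 12 heavy atoms by environment: 3× C (D2) → no; 3× C (D3) → no; 3× C (D1) → match; 1× N (D1) → match; 1× O (D2) → no; 1× F (D1) → match.
Summing the matching environments: 3 + 1 + 1 = 5 matching atoms.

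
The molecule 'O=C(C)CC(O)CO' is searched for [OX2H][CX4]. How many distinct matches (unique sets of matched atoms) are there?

2

[OX2H][CX4] is the SMARTS for an aliphatic alcohol: a hydroxyl oxygen bound to an sp3 (X4) carbon.
The molecule carries 2 separate instances of a hydroxyl group (-OH) meeting every constraint; each maps to a distinct set of atoms, giving 2 matches.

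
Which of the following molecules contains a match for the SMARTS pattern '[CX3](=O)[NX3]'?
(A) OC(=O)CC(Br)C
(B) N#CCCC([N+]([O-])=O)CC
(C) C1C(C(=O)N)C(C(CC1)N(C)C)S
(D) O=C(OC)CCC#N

C

[CX3](=O)[NX3] describes a carbonyl carbon bonded to a trivalent nitrogen (an amide).
(A) has a carboxylic acid group (-C(=O)OH) but the carbonyl is bonded to O, not to an NX3 nitrogen.
(B) has a nitrile (-C#N) but the nitrile N is NX1 (triple-bonded), not NX3.
(C) contains a primary amide (-C(=O)NH2), which satisfies every atom and bond constraint.
(D) has a nitrile (-C#N) but the nitrile N is NX1 (triple-bonded), not NX3.
So the answer is (C).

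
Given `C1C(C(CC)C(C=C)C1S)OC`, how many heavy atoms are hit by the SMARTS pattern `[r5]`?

Check the 12 heavy atoms by environment: 5× C (in 5-ring) → match; 1× S (acyclic) → no; 5× C (acyclic) → no; 1× O (acyclic) → no.
That gives 5 matching atoms.

5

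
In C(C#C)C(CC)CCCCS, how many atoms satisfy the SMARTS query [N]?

0

Check the 11 heavy atoms by environment: 10× C → no; 1× S → no.
No environment satisfies the query, so 0 matching atoms.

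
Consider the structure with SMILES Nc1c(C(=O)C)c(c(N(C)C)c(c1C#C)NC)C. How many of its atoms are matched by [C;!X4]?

3

The query [C;!X4] means: aliphatic carbon that does not have four total connections.
Check the 18 heavy atoms by environment: 6× c (aromatic, X3) → no; 1× C (X3) → match; 1× O (X1) → no; 5× C (X4) → no; 3× N (X3) → no; 2× C (X2) → match.
Summing the matching environments: 1 + 2 = 3 matching atoms.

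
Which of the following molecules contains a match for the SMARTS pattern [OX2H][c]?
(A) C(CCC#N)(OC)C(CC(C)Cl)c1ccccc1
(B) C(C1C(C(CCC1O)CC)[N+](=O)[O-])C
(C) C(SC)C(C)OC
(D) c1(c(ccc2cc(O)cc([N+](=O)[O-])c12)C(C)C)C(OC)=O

[OX2H][c] describes a hydroxyl oxygen attached to an aromatic carbon (a phenol).
(A) has a methoxy ether (-OCH3) but the oxygen has H0, not H1.
(B) has a hydroxyl group (-OH) but the -OH is on an aliphatic carbon, not an aromatic c.
(C) has a methoxy ether (-OCH3) but the oxygen has H0, not H1.
(D) contains a hydroxyl group (-OH), which satisfies every atom and bond constraint.
So the answer is (D).

D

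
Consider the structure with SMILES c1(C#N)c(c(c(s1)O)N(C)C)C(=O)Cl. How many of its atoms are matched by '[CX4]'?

The query [CX4] means: C with X4: aliphatic carbon with exactly 4 total connections (bonds + H).
Check the 14 heavy atoms by environment: 1× s (aromatic, X2) → no; 4× c (aromatic, X3) → no; 1× C (X3) → no; 1× O (X1) → no; 1× Cl (X1) → no; 1× C (X2) → no; 1× N (X1) → no; 1× N (X3) → no; 2× C (X4) → match; 1× O (X2) → no.
That gives 2 matching atoms.

2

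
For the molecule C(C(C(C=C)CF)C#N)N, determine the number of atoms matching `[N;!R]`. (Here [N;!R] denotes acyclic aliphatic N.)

The query [N;!R] means: aliphatic nitrogen not in a ring.
Check the 10 heavy atoms by environment: 7× C (acyclic) → no; 2× N (acyclic) → match; 1× F (acyclic) → no.
That gives 2 matching atoms.

2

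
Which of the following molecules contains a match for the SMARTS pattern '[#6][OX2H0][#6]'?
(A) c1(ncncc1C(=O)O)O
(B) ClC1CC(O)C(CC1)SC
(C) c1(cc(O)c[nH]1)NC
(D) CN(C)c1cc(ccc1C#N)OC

D

[#6][OX2H0][#6] describes an aliphatic oxygen bridging two carbons with no H on the oxygen (an ether).
(A) has a hydroxyl group (-OH) but the oxygen has H1, not H0 bridging two carbons.
(B) has a hydroxyl group (-OH) but the oxygen has H1, not H0 bridging two carbons.
(C) has a hydroxyl group (-OH) but the oxygen has H1, not H0 bridging two carbons.
(D) contains a methoxy ether (-OCH3), which satisfies every atom and bond constraint.
So the answer is (D).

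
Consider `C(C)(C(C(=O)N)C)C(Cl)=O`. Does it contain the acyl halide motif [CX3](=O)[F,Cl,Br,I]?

The pattern [CX3](=O)[F,Cl,Br,I] describes a carbonyl carbon bonded to a halogen — an acyl halide.
The molecule carries an acyl chloride (-C(=O)Cl), whose atoms satisfy every constraint of the query, so the pattern matches.

Yes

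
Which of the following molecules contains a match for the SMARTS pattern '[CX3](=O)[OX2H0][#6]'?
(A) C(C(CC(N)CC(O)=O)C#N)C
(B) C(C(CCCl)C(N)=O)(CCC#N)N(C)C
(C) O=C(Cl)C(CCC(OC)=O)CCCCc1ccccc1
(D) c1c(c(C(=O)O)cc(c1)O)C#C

[CX3](=O)[OX2H0][#6] describes a carbonyl carbon bonded to an oxygen that is itself bonded to carbon (no H on that O) (an ester).
(A) has a carboxylic acid group (-C(=O)OH) but the singly-bonded O carries H (OX2H1, not H0).
(B) has a primary amide (-C(=O)NH2) but the carbonyl is bonded to N, not to an O-C linkage.
(C) contains a methyl-ester group (-C(=O)OCH3), which satisfies every atom and bond constraint.
(D) has a carboxylic acid group (-C(=O)OH) but the singly-bonded O carries H (OX2H1, not H0).
So the answer is (C).

C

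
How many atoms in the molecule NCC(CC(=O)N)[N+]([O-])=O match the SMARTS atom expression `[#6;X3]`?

1

The query [#6;X3] means: any carbon (aromatic or not) with three total connections.
Check the 10 heavy atoms by environment: 3× C (X4) → no; 2× N (X3) → no; 1× N (charge +1, X3) → no; 1× O (charge -1, X1) → no; 2× O (X1) → no; 1× C (X3) → match.
That gives 1 matching atom.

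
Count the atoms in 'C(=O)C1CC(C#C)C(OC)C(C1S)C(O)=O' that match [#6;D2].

The query [#6;D2] means: any carbon bonded to exactly two heavy atoms.
Check the 16 heavy atoms by environment: 3× C (D2) → match; 6× C (D3) → no; 3× O (D1) → no; 2× C (D1) → no; 1× O (D2) → no; 1× S (D1) → no.
That gives 3 matching atoms.

3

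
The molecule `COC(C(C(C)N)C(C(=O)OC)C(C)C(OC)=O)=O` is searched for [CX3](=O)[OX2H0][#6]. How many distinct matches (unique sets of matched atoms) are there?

3

[CX3](=O)[OX2H0][#6] is the SMARTS for an ester: a carbonyl carbon bonded to an oxygen that is itself bonded to carbon (no H on that O).
The molecule carries 3 separate instances of a methyl-ester group (-C(=O)OCH3) meeting every constraint; each maps to a distinct set of atoms, giving 3 matches.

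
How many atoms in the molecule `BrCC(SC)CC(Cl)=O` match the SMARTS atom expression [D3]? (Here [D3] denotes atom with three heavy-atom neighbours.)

2

The query [D3] means: atom with exactly three heavy-atom neighbours.
Check the 9 heavy atoms by environment: 2× C (D2) → no; 2× C (D3) → match; 1× Br (D1) → no; 1× S (D2) → no; 1× C (D1) → no; 1× O (D1) → no; 1× Cl (D1) → no.
That gives 2 matching atoms.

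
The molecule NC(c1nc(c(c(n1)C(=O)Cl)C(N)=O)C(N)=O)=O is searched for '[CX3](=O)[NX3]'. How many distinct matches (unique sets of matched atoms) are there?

[CX3](=O)[NX3] is the SMARTS for an amide: a carbonyl carbon bonded to a trivalent nitrogen.
The molecule carries 3 separate instances of a primary amide (-C(=O)NH2) meeting every constraint; each maps to a distinct set of atoms, giving 3 matches.

3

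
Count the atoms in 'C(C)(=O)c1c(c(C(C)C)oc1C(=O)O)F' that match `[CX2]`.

0

The query [CX2] means: C with X2: aliphatic carbon with exactly 2 total connections.
Check the 15 heavy atoms by environment: 1× o (aromatic, X2) → no; 4× c (aromatic, X3) → no; 4× C (X4) → no; 1× F (X1) → no; 2× C (X3) → no; 2× O (X1) → no; 1× O (X2) → no.
No environment satisfies the query, so 0 matching atoms.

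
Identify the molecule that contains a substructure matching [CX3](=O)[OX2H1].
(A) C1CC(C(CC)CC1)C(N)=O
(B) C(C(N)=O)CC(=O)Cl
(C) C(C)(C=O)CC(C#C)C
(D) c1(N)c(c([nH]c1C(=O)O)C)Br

D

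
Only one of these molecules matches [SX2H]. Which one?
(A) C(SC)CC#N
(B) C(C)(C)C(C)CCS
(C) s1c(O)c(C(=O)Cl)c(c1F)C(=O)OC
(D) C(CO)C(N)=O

[SX2H] describes an aliphatic sulfur with two connections, one being H (a thiol).
(A) has a methylthio ether (-SCH3) but the sulfur has H0 (bonded to two carbons), not H1.
(B) contains a thiol (-SH), which satisfies every atom and bond constraint.
(C) has a hydroxyl group (-OH) but it is an -OH, not an -SH.
(D) has a hydroxyl group (-OH) but it is an -OH, not an -SH.
So the answer is (B).

B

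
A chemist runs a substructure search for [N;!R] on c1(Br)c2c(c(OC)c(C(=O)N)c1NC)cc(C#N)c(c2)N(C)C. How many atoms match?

4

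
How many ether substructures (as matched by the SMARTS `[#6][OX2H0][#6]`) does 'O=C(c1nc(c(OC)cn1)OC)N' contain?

[#6][OX2H0][#6] is the SMARTS for an ether: an aliphatic oxygen bridging two carbons with no H on the oxygen.
The molecule carries 2 separate instances of a methoxy ether (-OCH3) meeting every constraint; each maps to a distinct set of atoms, giving 2 matches.

2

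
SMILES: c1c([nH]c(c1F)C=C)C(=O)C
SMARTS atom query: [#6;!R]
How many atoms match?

4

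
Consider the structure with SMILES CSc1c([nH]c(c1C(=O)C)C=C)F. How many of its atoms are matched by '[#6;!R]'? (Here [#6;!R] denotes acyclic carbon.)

Check the 13 heavy atoms by environment: 1× n (aromatic, in 5-ring) → no; 4× c (aromatic, in 5-ring) → no; 5× C (acyclic) → match; 1× O (acyclic) → no; 1× S (acyclic) → no; 1× F (acyclic) → no.
That gives 5 matching atoms.

5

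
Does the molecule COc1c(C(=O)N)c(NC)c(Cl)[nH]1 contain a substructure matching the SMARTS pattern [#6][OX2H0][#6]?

The pattern [#6][OX2H0][#6] describes an aliphatic oxygen bridging two carbons with no H on the oxygen — an ether.
The molecule carries a methoxy ether (-OCH3), whose atoms satisfy every constraint of the query, so the pattern matches.

Yes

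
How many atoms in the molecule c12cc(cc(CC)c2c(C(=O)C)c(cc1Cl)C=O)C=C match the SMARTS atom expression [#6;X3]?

14

Check the 20 heavy atoms by environment: 10× c (aromatic, X3) → match; 1× Cl (X1) → no; 3× C (X4) → no; 4× C (X3) → match; 2× O (X1) → no.
Summing the matching environments: 10 + 4 = 14 matching atoms.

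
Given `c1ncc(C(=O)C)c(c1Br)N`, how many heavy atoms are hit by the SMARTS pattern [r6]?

6

The query [r6] means: r6 matches atoms in a six-membered ring.
Check the 11 heavy atoms by environment: 1× n (aromatic, in 6-ring) → match; 5× c (aromatic, in 6-ring) → match; 2× C (acyclic) → no; 1× O (acyclic) → no; 1× Br (acyclic) → no; 1× N (acyclic) → no.
Summing the matching environments: 1 + 5 = 6 matching atoms.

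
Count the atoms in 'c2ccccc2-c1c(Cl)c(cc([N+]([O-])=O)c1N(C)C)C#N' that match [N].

3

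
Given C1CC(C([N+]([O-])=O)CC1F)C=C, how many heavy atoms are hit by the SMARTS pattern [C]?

The query [C] means: uppercase C matches aliphatic (non-aromatic) carbon only.
Check the 12 heavy atoms by environment: 8× C → match; 1× N (charge +1) → no; 1× O (charge -1) → no; 1× O → no; 1× F → no.
That gives 8 matching atoms.

8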